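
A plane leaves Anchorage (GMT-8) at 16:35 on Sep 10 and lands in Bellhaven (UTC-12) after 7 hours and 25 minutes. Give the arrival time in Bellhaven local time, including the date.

Convert departure to UTC: 16:35 + 8:00 = 00:35 UTC on Sep 11.
Add 7 hours and 25 minutes travel time → 08:00 UTC.
Bellhaven is UTC−12:00, so local arrival = 08:00 − 12:00 = 20:00 on Sep 10.

20:00 on Sep 10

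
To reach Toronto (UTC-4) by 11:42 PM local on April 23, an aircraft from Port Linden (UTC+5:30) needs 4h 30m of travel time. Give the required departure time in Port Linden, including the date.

Target arrival in UTC: 11:42 PM + 4:00 = 3:42 AM on Apr 24.
Subtract 4 hours and 30 minutes → departure 11:12 PM UTC on Apr 23.
Port Linden is UTC+5:30: 11:12 PM + 5:30 = 4:42 AM on Apr 24.

4:42 AM on Apr 24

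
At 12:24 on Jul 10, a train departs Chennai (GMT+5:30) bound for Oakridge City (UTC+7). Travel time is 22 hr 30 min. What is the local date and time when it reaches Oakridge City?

Convert departure to UTC: 12:24 − 5:30 = 06:54 UTC on Jul 10.
Add 22 hours 30 minutes travel time → 05:24 UTC (Jul 11).
Oakridge City is UTC+7:00, so local arrival = 05:24 + 7:00 = 12:24 on Jul 11.

12:24 on July 11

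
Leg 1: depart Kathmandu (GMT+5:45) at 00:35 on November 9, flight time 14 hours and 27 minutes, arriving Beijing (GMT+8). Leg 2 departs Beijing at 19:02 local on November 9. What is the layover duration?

Convert departure to UTC: 00:35 − 5:45 = 18:50 UTC on Nov 8.
Add 14 hours and 27 minutes flight time → 09:17 UTC (Nov 9).
Beijing is UTC+8:00, so local arrival = 09:17 + 8:00 = 17:17 on Nov 9.
Layover = 19:02 − 17:17 = 1 hour 45 minutes.

1 hour 45 minutes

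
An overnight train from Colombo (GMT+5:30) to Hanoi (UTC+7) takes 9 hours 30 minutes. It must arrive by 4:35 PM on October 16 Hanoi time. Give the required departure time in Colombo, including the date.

5:35 AM on Oct 16

Target arrival in UTC: 4:35 PM − 7:00 = 9:35 AM on Oct 16.
Subtract 9 hours 30 minutes → departure 12:05 AM UTC on Oct 16.
Colombo is UTC+5:30: 12:05 AM + 5:30 = 5:35 AM on Oct 16.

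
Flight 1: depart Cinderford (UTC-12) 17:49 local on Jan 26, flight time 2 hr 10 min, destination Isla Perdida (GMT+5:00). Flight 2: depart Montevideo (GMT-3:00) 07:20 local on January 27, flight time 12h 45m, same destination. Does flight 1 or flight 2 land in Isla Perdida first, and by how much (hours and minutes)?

the first, by 15 hours 6 minutes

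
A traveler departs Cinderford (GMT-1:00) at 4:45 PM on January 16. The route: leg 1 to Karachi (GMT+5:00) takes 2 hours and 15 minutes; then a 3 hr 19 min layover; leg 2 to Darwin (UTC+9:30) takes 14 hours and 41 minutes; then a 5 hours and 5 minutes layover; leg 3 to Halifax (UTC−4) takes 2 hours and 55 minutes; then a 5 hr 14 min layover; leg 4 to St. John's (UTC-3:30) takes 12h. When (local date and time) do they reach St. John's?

Convert departure to UTC: 4:45 PM + 1:00 = 5:45 PM UTC on Jan 16.
Add 2 hours and 15 minutes leg 1 → 8:00 PM UTC.
Add 3 hours 19 minutes layover in Karachi → 11:19 PM UTC.
Add 14 hours 41 minutes leg 2 → 2:00 PM UTC (Jan 17).
Add 5 hours 5 minutes layover in Darwin → 7:05 PM UTC.
Add 2 hours and 55 minutes leg 3 → 10:00 PM UTC.
Add 5 hours and 14 minutes layover in Halifax → 3:14 AM UTC (Jan 18).
Add 12 hours leg 4 → 3:14 PM UTC.
St. John's is UTC−3:30, so local arrival = 3:14 PM − 3:30 = 11:44 AM on Jan 18.

11:44 AM on Jan 18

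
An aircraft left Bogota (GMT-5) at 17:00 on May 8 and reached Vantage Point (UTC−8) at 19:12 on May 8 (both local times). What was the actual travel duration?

Departure in UTC: 17:00 + 5:00 = 22:00 on May 8.
Arrival in UTC: 19:12 + 8:00 = 03:12 on May 9.
Elapsed = 03:12 − 22:00 (+1 day) = 5 hours 12 minutes.

5 hours 12 minutes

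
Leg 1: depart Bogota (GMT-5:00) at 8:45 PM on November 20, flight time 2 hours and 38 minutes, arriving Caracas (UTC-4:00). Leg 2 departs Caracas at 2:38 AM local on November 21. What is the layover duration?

Convert departure to UTC: 8:45 PM + 5:00 = 1:45 AM UTC on Nov 21.
Add 2 hours and 38 minutes flight time → 4:23 AM UTC.
Caracas is UTC−4:00, so local arrival = 4:23 AM − 4:00 = 12:23 AM on Nov 21.
Layover = 2:38 AM − 12:23 AM = 2 hours 15 minutes.

2 hours 15 minutes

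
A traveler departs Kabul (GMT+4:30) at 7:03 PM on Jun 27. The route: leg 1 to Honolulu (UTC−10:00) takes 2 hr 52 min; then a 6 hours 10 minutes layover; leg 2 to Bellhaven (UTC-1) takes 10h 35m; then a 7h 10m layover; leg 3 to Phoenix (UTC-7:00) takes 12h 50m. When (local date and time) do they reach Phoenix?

11:10 PM on Jun 28

Convert departure to UTC: 7:03 PM − 4:30 = 2:33 PM UTC on Jun 27.
Add 2 hours and 52 minutes leg 1 → 5:25 PM UTC.
Add 6 hours 10 minutes layover in Honolulu → 11:35 PM UTC.
Add 10 hours 35 minutes leg 2 → 10:10 AM UTC (Jun 28).
Add 7 hours 10 minutes layover in Bellhaven → 5:20 PM UTC.
Add 12 hours 50 minutes leg 3 → 6:10 AM UTC (Jun 29).
Phoenix is UTC−7:00, so local arrival = 6:10 AM − 7:00 = 11:10 PM on Jun 28.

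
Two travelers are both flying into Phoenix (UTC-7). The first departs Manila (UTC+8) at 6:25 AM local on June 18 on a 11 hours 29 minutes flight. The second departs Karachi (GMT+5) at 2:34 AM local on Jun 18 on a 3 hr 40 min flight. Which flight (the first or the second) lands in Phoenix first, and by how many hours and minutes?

Flight 1 in UTC: 6:25 AM − 8:00 = 10:25 PM on Jun 17.
+11 hours 29 minutes → arrive 9:54 AM UTC on Jun 18.
Flight 2 in UTC: 2:34 AM − 5:00 = 9:34 PM on Jun 17.
+3 hours 40 minutes → arrive 1:14 AM UTC on Jun 18.
Flight 2 lands earlier by 8 hours 40 minutes.

the second, by 8 hours 40 minutes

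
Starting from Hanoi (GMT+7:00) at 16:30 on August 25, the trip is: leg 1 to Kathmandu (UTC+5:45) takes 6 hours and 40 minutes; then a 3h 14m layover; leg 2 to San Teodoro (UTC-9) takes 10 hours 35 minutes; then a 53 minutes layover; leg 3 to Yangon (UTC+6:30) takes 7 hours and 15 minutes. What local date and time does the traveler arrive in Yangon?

Convert departure to UTC: 16:30 − 7:00 = 09:30 UTC on Aug 25.
Add 6 hours 40 minutes leg 1 → 16:10 UTC.
Add 3 hours and 14 minutes layover in Kathmandu → 19:24 UTC.
Add 10 hours and 35 minutes leg 2 → 05:59 UTC (Aug 26).
Add 53 minutes layover in San Teodoro → 06:52 UTC.
Add 7 hours and 15 minutes leg 3 → 14:07 UTC.
Yangon is UTC+6:30, so local arrival = 14:07 + 6:30 = 20:37 on Aug 26.

20:37 on August 26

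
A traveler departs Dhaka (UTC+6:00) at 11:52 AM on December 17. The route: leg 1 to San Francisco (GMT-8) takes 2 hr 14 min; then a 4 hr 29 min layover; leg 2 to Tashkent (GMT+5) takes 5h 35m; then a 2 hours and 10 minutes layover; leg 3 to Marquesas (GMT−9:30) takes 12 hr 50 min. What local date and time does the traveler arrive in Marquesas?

11:40 PM on Dec 17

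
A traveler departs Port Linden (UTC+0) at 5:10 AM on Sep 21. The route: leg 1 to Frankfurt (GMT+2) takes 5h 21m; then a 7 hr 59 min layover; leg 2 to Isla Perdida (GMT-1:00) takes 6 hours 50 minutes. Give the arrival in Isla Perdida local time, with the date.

12:20 AM on Sep 22

Port Linden is at UTC+0, so departure is already 5:10 AM UTC on Sep 21.
Add 5 hours 21 minutes leg 1 → 10:31 AM UTC.
Add 7 hours and 59 minutes layover in Frankfurt → 6:30 PM UTC.
Add 6 hours and 50 minutes leg 2 → 1:20 AM UTC (Sep 22).
Isla Perdida is UTC−1:00, so local arrival = 1:20 AM − 1:00 = 12:20 AM on Sep 22.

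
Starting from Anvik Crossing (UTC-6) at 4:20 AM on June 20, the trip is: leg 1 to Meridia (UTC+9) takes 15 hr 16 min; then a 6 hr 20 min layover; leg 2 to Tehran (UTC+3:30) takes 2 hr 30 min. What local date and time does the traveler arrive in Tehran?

Convert departure to UTC: 4:20 AM + 6:00 = 10:20 AM UTC on Jun 20.
Add 15 hours 16 minutes leg 1 → 1:36 AM UTC (Jun 21).
Add 6 hours 20 minutes layover in Meridia → 7:56 AM UTC.
Add 2 hours 30 minutes leg 2 → 10:26 AM UTC.
Tehran is UTC+3:30, so local arrival = 10:26 AM + 3:30 = 1:56 PM on Jun 21.

1:56 PM on June 21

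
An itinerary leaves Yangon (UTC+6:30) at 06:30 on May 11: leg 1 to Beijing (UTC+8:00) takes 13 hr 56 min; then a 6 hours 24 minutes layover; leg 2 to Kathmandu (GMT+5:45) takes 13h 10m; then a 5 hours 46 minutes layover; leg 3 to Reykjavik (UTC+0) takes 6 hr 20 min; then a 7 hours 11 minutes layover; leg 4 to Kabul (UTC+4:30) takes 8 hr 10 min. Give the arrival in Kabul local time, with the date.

17:27 on May 13

Convert departure to UTC: 06:30 − 6:30 = 00:00 UTC on May 11.
Add 13 hours and 56 minutes leg 1 → 13:56 UTC.
Add 6 hours and 24 minutes layover in Beijing → 20:20 UTC.
Add 13 hours and 10 minutes leg 2 → 09:30 UTC (May 12).
Add 5 hours and 46 minutes layover in Kathmandu → 15:16 UTC.
Add 6 hours 20 minutes leg 3 → 21:36 UTC.
Add 7 hours and 11 minutes layover in Reykjavik → 04:47 UTC (May 13).
Add 8 hours 10 minutes leg 4 → 12:57 UTC.
Kabul is UTC+4:30, so local arrival = 12:57 + 4:30 = 17:27 on May 13.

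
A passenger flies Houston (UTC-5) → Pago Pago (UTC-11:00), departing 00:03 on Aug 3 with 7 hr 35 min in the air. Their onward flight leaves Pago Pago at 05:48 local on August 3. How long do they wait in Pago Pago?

Convert departure to UTC: 00:03 + 5:00 = 05:03 UTC on Aug 3.
Add 7 hours and 35 minutes flight time → 12:38 UTC.
Pago Pago is UTC−11:00, so local arrival = 12:38 − 11:00 = 01:38 on Aug 3.
Layover = 05:48 − 01:38 = 4 hours 10 minutes.

4 hours 10 minutes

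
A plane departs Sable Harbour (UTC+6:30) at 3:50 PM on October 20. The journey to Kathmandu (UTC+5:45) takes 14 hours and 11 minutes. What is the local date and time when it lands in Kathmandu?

5:16 AM on October 21

Convert departure to UTC: 3:50 PM − 6:30 = 9:20 AM UTC on Oct 20.
Add 14 hours and 11 minutes travel time → 11:31 PM UTC.
Kathmandu is UTC+5:45, so local arrival = 11:31 PM + 5:45 = 5:16 AM on Oct 21.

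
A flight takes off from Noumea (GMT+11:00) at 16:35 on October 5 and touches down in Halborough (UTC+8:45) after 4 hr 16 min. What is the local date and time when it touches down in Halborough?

Convert departure to UTC: 16:35 − 11:00 = 05:35 UTC on Oct 5.
Add 4 hours 16 minutes travel time → 09:51 UTC.
Halborough is UTC+8:45, so local arrival = 09:51 + 8:45 = 18:36 on Oct 5.

18:36 on October 5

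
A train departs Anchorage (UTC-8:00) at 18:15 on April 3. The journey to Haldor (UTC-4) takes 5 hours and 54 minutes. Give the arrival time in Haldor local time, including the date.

04:09 on April 4

Convert departure to UTC: 18:15 + 8:00 = 02:15 UTC on Apr 4.
Add 5 hours 54 minutes travel time → 08:09 UTC.
Haldor is UTC−4:00, so local arrival = 08:09 − 4:00 = 04:09 on Apr 4.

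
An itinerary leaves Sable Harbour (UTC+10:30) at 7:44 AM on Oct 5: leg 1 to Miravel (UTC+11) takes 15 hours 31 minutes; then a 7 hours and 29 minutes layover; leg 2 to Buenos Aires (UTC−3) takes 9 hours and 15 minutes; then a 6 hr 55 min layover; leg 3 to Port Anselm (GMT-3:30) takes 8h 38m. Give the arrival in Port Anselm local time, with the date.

Convert departure to UTC: 7:44 AM − 10:30 = 9:14 PM UTC on Oct 4.
Add 15 hours and 31 minutes leg 1 → 12:45 PM UTC (Oct 5).
Add 7 hours and 29 minutes layover in Miravel → 8:14 PM UTC.
Add 9 hours and 15 minutes leg 2 → 5:29 AM UTC (Oct 6).
Add 6 hours and 55 minutes layover in Buenos Aires → 12:24 PM UTC.
Add 8 hours and 38 minutes leg 3 → 9:02 PM UTC.
Port Anselm is UTC−3:30, so local arrival = 9:02 PM − 3:30 = 5:32 PM on Oct 6.

5:32 PM on October 6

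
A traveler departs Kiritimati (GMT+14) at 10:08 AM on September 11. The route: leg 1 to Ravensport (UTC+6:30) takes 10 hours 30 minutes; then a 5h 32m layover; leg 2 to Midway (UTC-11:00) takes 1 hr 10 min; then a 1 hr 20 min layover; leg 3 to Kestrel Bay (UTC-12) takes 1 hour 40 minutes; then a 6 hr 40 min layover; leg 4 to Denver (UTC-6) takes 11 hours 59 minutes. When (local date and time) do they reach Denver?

Convert departure to UTC: 10:08 AM − 14:00 = 8:08 PM UTC on Sep 10.
Add 10 hours 30 minutes leg 1 → 6:38 AM UTC (Sep 11).
Add 5 hours 32 minutes layover in Ravensport → 12:10 PM UTC.
Add 1 hour and 10 minutes leg 2 → 1:20 PM UTC.
Add 1 hour 20 minutes layover in Midway → 2:40 PM UTC.
Add 1 hour 40 minutes leg 3 → 4:20 PM UTC.
Add 6 hours 40 minutes layover in Kestrel Bay → 11:00 PM UTC.
Add 11 hours and 59 minutes leg 4 → 10:59 AM UTC (Sep 12).
Denver is UTC−6:00, so local arrival = 10:59 AM − 6:00 = 4:59 AM on Sep 12.

4:59 AM on September 12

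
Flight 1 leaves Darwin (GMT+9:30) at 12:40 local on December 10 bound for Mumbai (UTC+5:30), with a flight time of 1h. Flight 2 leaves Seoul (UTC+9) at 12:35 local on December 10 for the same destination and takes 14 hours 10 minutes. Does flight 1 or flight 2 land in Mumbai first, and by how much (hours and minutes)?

Flight 1 in UTC: 12:40 − 9:30 = 03:10 on Dec 10.
+1 hour → arrive 04:10 UTC on Dec 10.
Flight 2 in UTC: 12:35 − 9:00 = 03:35 on Dec 10.
+14 hours and 10 minutes → arrive 17:45 UTC on Dec 10.
Flight 1 lands earlier by 13 hours 35 minutes.

the first, by 13 hours 35 minutes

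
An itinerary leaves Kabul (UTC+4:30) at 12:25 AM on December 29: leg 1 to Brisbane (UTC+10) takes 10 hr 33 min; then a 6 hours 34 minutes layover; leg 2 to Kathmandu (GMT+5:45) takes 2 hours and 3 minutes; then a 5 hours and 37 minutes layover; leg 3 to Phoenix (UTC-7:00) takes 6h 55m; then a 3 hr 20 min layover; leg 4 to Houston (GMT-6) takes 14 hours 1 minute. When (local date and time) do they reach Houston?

2:58 PM on December 30

Convert departure to UTC: 12:25 AM − 4:30 = 7:55 PM UTC on Dec 28.
Add 10 hours 33 minutes leg 1 → 6:28 AM UTC (Dec 29).
Add 6 hours and 34 minutes layover in Brisbane → 1:02 PM UTC.
Add 2 hours and 3 minutes leg 2 → 3:05 PM UTC.
Add 5 hours 37 minutes layover in Kathmandu → 8:42 PM UTC.
Add 6 hours 55 minutes leg 3 → 3:37 AM UTC (Dec 30).
Add 3 hours 20 minutes layover in Phoenix → 6:57 AM UTC.
Add 14 hours 1 minute leg 4 → 8:58 PM UTC.
Houston is UTC−6:00, so local arrival = 8:58 PM − 6:00 = 2:58 PM on Dec 30.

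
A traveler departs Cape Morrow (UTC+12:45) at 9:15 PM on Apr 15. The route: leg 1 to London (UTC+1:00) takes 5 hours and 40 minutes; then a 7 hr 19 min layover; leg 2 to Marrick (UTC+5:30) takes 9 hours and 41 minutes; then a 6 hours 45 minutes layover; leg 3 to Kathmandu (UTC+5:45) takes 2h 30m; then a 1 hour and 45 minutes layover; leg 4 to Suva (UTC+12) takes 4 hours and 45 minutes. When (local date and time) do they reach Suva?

10:55 AM on Apr 17

Convert departure to UTC: 9:15 PM − 12:45 = 8:30 AM UTC on Apr 15.
Add 5 hours 40 minutes leg 1 → 2:10 PM UTC.
Add 7 hours 19 minutes layover in London → 9:29 PM UTC.
Add 9 hours 41 minutes leg 2 → 7:10 AM UTC (Apr 16).
Add 6 hours 45 minutes layover in Marrick → 1:55 PM UTC.
Add 2 hours 30 minutes leg 3 → 4:25 PM UTC.
Add 1 hour 45 minutes layover in Kathmandu → 6:10 PM UTC.
Add 4 hours 45 minutes leg 4 → 10:55 PM UTC.
Suva is UTC+12:00, so local arrival = 10:55 PM + 12:00 = 10:55 AM on Apr 17.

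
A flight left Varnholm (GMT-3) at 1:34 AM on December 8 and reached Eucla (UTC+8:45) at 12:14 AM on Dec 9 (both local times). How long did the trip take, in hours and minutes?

Departure in UTC: 1:34 AM + 3:00 = 4:34 AM on Dec 8.
Arrival in UTC: 12:14 AM − 8:45 = 3:29 PM on Dec 8.
Elapsed = 3:29 PM − 4:34 AM = 10 hours 55 minutes.

10 hours 55 minutes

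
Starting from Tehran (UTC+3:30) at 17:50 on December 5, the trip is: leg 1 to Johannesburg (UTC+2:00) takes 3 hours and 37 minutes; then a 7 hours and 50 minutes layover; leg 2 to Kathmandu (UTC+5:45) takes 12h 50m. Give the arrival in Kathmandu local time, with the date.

20:22 on Dec 6

Convert departure to UTC: 17:50 − 3:30 = 14:20 UTC on Dec 5.
Add 3 hours and 37 minutes leg 1 → 17:57 UTC.
Add 7 hours 50 minutes layover in Johannesburg → 01:47 UTC (Dec 6).
Add 12 hours and 50 minutes leg 2 → 14:37 UTC.
Kathmandu is UTC+5:45, so local arrival = 14:37 + 5:45 = 20:22 on Dec 6.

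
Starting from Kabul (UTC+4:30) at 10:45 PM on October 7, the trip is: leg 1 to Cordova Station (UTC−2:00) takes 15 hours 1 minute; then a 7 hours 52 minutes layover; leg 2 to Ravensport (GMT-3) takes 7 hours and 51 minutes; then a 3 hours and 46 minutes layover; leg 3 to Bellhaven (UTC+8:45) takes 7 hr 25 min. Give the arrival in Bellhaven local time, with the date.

Convert departure to UTC: 10:45 PM − 4:30 = 6:15 PM UTC on Oct 7.
Add 15 hours 1 minute leg 1 → 9:16 AM UTC (Oct 8).
Add 7 hours and 52 minutes layover in Cordova Station → 5:08 PM UTC.
Add 7 hours 51 minutes leg 2 → 12:59 AM UTC (Oct 9).
Add 3 hours 46 minutes layover in Ravensport → 4:45 AM UTC.
Add 7 hours 25 minutes leg 3 → 12:10 PM UTC.
Bellhaven is UTC+8:45, so local arrival = 12:10 PM + 8:45 = 8:55 PM on Oct 9.

8:55 PM on October 9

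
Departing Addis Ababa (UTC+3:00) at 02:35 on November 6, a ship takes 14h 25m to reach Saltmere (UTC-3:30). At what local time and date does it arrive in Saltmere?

10:30 on Nov 6

Convert departure to UTC: 02:35 − 3:00 = 23:35 UTC on Nov 5.
Add 14 hours 25 minutes travel time → 14:00 UTC (Nov 6).
Saltmere is UTC−3:30, so local arrival = 14:00 − 3:30 = 10:30 on Nov 6.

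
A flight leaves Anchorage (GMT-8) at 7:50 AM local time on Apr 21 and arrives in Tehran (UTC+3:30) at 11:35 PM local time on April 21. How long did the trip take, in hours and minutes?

Tehran is 11:30 ahead of Anchorage.
Clock-face elapsed time (ignoring zones) is 15 hours 45 minutes.
Actual elapsed = 15 hours 45 minutes − 11:30 = 4 hours 15 minutes.

4 hours 15 minutes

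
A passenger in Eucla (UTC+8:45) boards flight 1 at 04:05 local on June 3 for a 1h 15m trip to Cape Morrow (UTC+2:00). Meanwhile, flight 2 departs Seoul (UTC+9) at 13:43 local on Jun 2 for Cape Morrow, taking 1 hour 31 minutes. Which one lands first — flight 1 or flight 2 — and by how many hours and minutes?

Flight 1 in UTC: 04:05 − 8:45 = 19:20 on Jun 2.
+1 hour and 15 minutes → arrive 20:35 UTC on Jun 2.
Flight 2 in UTC: 13:43 − 9:00 = 04:43 on Jun 2.
+1 hour and 31 minutes → arrive 06:14 UTC on Jun 2.
Flight 2 lands earlier by 14 hours 21 minutes.

the second, by 14 hours 21 minutes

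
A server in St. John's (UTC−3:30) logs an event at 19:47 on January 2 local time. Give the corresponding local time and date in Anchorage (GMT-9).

14:17 on Jan 2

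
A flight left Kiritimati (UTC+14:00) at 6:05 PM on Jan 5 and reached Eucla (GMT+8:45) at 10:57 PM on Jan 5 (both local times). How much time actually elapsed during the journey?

10 hours 7 minutes

Departure in UTC: 6:05 PM − 14:00 = 4:05 AM on Jan 5.
Arrival in UTC: 10:57 PM − 8:45 = 2:12 PM on Jan 5.
Elapsed = 2:12 PM − 4:05 AM = 10 hours 7 minutes.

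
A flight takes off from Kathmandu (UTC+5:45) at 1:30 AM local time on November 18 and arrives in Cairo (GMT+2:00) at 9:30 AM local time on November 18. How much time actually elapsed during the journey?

Departure in UTC: 1:30 AM − 5:45 = 7:45 PM on Nov 17.
Arrival in UTC: 9:30 AM − 2:00 = 7:30 AM on Nov 18.
Elapsed = 7:30 AM − 7:45 PM (+1 day) = 11 hours 45 minutes.

11 hours 45 minutes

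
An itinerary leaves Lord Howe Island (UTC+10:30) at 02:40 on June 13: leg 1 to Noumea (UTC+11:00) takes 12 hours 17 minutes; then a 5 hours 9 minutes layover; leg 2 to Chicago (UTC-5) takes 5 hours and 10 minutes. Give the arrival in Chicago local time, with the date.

09:46 on June 13

Convert departure to UTC: 02:40 − 10:30 = 16:10 UTC on Jun 12.
Add 12 hours and 17 minutes leg 1 → 04:27 UTC (Jun 13).
Add 5 hours and 9 minutes layover in Noumea → 09:36 UTC.
Add 5 hours and 10 minutes leg 2 → 14:46 UTC.
Chicago is UTC−5:00, so local arrival = 14:46 − 5:00 = 09:46 on Jun 13.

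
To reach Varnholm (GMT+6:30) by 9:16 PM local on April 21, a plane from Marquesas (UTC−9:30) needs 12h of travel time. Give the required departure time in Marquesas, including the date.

Target arrival in UTC: 9:16 PM − 6:30 = 2:46 PM on Apr 21.
Subtract 12 hours → departure 2:46 AM UTC on Apr 21.
Marquesas is UTC−9:30: 2:46 AM − 9:30 = 5:16 PM on Apr 20.

5:16 PM on Apr 20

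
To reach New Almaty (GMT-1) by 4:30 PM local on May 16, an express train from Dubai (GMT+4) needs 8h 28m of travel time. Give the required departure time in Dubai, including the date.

Target arrival in UTC: 4:30 PM + 1:00 = 5:30 PM on May 16.
Subtract 8 hours and 28 minutes → departure 9:02 AM UTC on May 16.
Dubai is UTC+4:00: 9:02 AM + 4:00 = 1:02 PM on May 16.

1:02 PM on May 16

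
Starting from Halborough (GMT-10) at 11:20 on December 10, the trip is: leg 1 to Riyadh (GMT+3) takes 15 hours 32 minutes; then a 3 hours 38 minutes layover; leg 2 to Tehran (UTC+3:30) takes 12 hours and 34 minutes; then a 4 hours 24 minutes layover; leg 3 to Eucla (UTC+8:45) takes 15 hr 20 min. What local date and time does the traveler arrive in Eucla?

09:33 on December 13

Convert departure to UTC: 11:20 + 10:00 = 21:20 UTC on Dec 10.
Add 15 hours and 32 minutes leg 1 → 12:52 UTC (Dec 11).
Add 3 hours and 38 minutes layover in Riyadh → 16:30 UTC.
Add 12 hours and 34 minutes leg 2 → 05:04 UTC (Dec 12).
Add 4 hours and 24 minutes layover in Tehran → 09:28 UTC.
Add 15 hours 20 minutes leg 3 → 00:48 UTC (Dec 13).
Eucla is UTC+8:45, so local arrival = 00:48 + 8:45 = 09:33 on Dec 13.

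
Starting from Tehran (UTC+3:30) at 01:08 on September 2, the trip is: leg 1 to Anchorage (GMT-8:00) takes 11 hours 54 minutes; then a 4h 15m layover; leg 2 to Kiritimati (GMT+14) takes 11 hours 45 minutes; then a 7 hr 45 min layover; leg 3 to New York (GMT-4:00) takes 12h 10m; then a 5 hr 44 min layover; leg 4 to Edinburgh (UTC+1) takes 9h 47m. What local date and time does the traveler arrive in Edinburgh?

13:58 on September 4

Convert departure to UTC: 01:08 − 3:30 = 21:38 UTC on Sep 1.
Add 11 hours and 54 minutes leg 1 → 09:32 UTC (Sep 2).
Add 4 hours and 15 minutes layover in Anchorage → 13:47 UTC.
Add 11 hours 45 minutes leg 2 → 01:32 UTC (Sep 3).
Add 7 hours 45 minutes layover in Kiritimati → 09:17 UTC.
Add 12 hours and 10 minutes leg 3 → 21:27 UTC.
Add 5 hours and 44 minutes layover in New York → 03:11 UTC (Sep 4).
Add 9 hours 47 minutes leg 4 → 12:58 UTC.
Edinburgh is UTC+1:00, so local arrival = 12:58 + 1:00 = 13:58 on Sep 4.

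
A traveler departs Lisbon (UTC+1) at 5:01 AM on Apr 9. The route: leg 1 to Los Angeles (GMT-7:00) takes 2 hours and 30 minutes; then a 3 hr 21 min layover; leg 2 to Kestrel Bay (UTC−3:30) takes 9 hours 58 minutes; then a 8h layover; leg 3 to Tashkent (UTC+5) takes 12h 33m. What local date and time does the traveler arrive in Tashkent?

9:23 PM on Apr 10

Convert departure to UTC: 5:01 AM − 1:00 = 4:01 AM UTC on Apr 9.
Add 2 hours 30 minutes leg 1 → 6:31 AM UTC.
Add 3 hours 21 minutes layover in Los Angeles → 9:52 AM UTC.
Add 9 hours and 58 minutes leg 2 → 7:50 PM UTC.
Add 8 hours layover in Kestrel Bay → 3:50 AM UTC (Apr 10).
Add 12 hours 33 minutes leg 3 → 4:23 PM UTC.
Tashkent is UTC+5:00, so local arrival = 4:23 PM + 5:00 = 9:23 PM on Apr 10.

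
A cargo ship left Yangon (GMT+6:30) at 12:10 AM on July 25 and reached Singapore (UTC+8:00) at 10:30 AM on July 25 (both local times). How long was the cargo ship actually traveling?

8 hours 50 minutes

Singapore is 1:30 ahead of Yangon.
Clock-face elapsed time (ignoring zones) is 10 hours 20 minutes.
Actual elapsed = 10 hours 20 minutes − 1:30 = 8 hours 50 minutes.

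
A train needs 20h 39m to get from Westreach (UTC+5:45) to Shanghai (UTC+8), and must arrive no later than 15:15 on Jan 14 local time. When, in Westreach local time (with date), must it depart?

Target arrival in UTC: 15:15 − 8:00 = 07:15 on Jan 14.
Subtract 20 hours and 39 minutes → departure 10:36 UTC on Jan 13.
Westreach is UTC+5:45: 10:36 + 5:45 = 16:21 on Jan 13.

16:21 on January 13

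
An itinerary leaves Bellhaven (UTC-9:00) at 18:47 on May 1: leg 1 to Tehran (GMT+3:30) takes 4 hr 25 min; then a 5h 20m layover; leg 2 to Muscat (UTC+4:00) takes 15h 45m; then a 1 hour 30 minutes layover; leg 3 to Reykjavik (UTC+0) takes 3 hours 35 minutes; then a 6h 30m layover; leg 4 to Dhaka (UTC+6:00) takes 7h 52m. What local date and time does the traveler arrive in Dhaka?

06:44 on May 4

Convert departure to UTC: 18:47 + 9:00 = 03:47 UTC on May 2.
Add 4 hours and 25 minutes leg 1 → 08:12 UTC.
Add 5 hours 20 minutes layover in Tehran → 13:32 UTC.
Add 15 hours 45 minutes leg 2 → 05:17 UTC (May 3).
Add 1 hour and 30 minutes layover in Muscat → 06:47 UTC.
Add 3 hours 35 minutes leg 3 → 10:22 UTC.
Add 6 hours 30 minutes layover in Reykjavik → 16:52 UTC.
Add 7 hours and 52 minutes leg 4 → 00:44 UTC (May 4).
Dhaka is UTC+6:00, so local arrival = 00:44 + 6:00 = 06:44 on May 4.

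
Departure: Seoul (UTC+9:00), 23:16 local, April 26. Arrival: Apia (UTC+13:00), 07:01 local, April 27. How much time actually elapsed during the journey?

Departure in UTC: 23:16 − 9:00 = 14:16 on Apr 26.
Arrival in UTC: 07:01 − 13:00 = 18:01 on Apr 26.
Elapsed = 18:01 − 14:16 = 3 hours 45 minutes.

3 hours 45 minutes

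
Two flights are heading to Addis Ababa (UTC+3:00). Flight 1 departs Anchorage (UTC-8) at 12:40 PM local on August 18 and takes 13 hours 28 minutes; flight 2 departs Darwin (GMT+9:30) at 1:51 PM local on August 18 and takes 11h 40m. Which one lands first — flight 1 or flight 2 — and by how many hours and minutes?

the second, by 18 hours 7 minutes

Flight 1 in UTC: 12:40 PM + 8:00 = 8:40 PM on Aug 18.
+13 hours and 28 minutes → arrive 10:08 AM UTC on Aug 19.
Flight 2 in UTC: 1:51 PM − 9:30 = 4:21 AM on Aug 18.
+11 hours and 40 minutes → arrive 4:01 PM UTC on Aug 18.
Flight 2 lands earlier by 18 hours 7 minutes.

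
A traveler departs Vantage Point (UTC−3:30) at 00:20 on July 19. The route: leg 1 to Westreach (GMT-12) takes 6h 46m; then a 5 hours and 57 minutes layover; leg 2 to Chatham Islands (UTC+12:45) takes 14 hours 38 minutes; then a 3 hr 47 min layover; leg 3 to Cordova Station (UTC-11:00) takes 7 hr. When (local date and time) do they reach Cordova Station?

Convert departure to UTC: 00:20 + 3:30 = 03:50 UTC on Jul 19.
Add 6 hours 46 minutes leg 1 → 10:36 UTC.
Add 5 hours 57 minutes layover in Westreach → 16:33 UTC.
Add 14 hours 38 minutes leg 2 → 07:11 UTC (Jul 20).
Add 3 hours 47 minutes layover in Chatham Islands → 10:58 UTC.
Add 7 hours leg 3 → 17:58 UTC.
Cordova Station is UTC−11:00, so local arrival = 17:58 − 11:00 = 06:58 on Jul 20.

06:58 on Jul 20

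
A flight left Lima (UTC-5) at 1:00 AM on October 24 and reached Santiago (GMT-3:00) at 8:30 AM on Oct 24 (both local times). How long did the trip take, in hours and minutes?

5 hours 30 minutes

Departure in UTC: 1:00 AM + 5:00 = 6:00 AM on Oct 24.
Arrival in UTC: 8:30 AM + 3:00 = 11:30 AM on Oct 24.
Elapsed = 11:30 AM − 6:00 AM = 5 hours 30 minutes.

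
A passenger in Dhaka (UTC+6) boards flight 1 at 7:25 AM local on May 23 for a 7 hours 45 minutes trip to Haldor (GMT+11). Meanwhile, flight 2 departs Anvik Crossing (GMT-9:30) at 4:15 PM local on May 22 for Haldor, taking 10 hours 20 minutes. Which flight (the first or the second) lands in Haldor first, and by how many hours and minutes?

the first, by 2 hours 55 minutes

Flight 1 in UTC: 7:25 AM − 6:00 = 1:25 AM on May 23.
+7 hours 45 minutes → arrive 9:10 AM UTC on May 23.
Flight 2 in UTC: 4:15 PM + 9:30 = 1:45 AM on May 23.
+10 hours 20 minutes → arrive 12:05 PM UTC on May 23.
Flight 1 lands earlier by 2 hours 55 minutes.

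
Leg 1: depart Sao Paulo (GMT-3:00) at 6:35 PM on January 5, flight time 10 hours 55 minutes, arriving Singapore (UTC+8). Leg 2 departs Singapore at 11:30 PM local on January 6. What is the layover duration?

Convert departure to UTC: 6:35 PM + 3:00 = 9:35 PM UTC on Jan 5.
Add 10 hours and 55 minutes flight time → 8:30 AM UTC (Jan 6).
Singapore is UTC+8:00, so local arrival = 8:30 AM + 8:00 = 4:30 PM on Jan 6.
Layover = 11:30 PM − 4:30 PM = 7 hours.

7 hours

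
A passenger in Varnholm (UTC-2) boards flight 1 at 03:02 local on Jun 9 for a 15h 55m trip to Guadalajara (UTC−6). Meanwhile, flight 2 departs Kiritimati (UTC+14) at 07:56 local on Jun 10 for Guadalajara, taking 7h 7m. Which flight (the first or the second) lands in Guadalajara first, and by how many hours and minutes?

the first, by 4 hours 6 minutes

Flight 1 in UTC: 03:02 + 2:00 = 05:02 on Jun 9.
+15 hours and 55 minutes → arrive 20:57 UTC on Jun 9.
Flight 2 in UTC: 07:56 − 14:00 = 17:56 on Jun 9.
+7 hours and 7 minutes → arrive 01:03 UTC on Jun 10.
Flight 1 lands earlier by 4 hours 6 minutes.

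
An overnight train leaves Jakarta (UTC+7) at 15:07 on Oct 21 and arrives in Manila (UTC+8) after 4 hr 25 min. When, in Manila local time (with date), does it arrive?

20:32 on October 21

Convert departure to UTC: 15:07 − 7:00 = 08:07 UTC on Oct 21.
Add 4 hours and 25 minutes travel time → 12:32 UTC.
Manila is UTC+8:00, so local arrival = 12:32 + 8:00 = 20:32 on Oct 21.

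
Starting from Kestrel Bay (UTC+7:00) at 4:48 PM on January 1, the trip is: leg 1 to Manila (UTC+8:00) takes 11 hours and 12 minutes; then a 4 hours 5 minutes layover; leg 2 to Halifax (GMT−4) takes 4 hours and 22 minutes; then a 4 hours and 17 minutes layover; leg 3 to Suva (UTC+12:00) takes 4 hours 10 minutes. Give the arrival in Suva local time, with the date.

Convert departure to UTC: 4:48 PM − 7:00 = 9:48 AM UTC on Jan 1.
Add 11 hours and 12 minutes leg 1 → 9:00 PM UTC.
Add 4 hours and 5 minutes layover in Manila → 1:05 AM UTC (Jan 2).
Add 4 hours and 22 minutes leg 2 → 5:27 AM UTC.
Add 4 hours 17 minutes layover in Halifax → 9:44 AM UTC.
Add 4 hours and 10 minutes leg 3 → 1:54 PM UTC.
Suva is UTC+12:00, so local arrival = 1:54 PM + 12:00 = 1:54 AM on Jan 3.

1:54 AM on Jan 3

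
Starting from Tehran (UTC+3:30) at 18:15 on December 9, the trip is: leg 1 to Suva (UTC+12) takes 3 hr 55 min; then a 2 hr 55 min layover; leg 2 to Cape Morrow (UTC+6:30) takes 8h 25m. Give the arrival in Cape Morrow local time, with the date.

12:30 on December 10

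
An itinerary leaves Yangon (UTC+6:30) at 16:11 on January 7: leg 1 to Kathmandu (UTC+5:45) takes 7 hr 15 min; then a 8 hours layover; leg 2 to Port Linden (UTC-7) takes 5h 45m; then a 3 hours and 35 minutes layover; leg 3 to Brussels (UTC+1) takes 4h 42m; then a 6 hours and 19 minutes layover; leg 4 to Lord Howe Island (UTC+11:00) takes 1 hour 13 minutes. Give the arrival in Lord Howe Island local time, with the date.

Convert departure to UTC: 16:11 − 6:30 = 09:41 UTC on Jan 7.
Add 7 hours 15 minutes leg 1 → 16:56 UTC.
Add 8 hours layover in Kathmandu → 00:56 UTC (Jan 8).
Add 5 hours 45 minutes leg 2 → 06:41 UTC.
Add 3 hours and 35 minutes layover in Port Linden → 10:16 UTC.
Add 4 hours 42 minutes leg 3 → 14:58 UTC.
Add 6 hours 19 minutes layover in Brussels → 21:17 UTC.
Add 1 hour 13 minutes leg 4 → 22:30 UTC.
Lord Howe Island is UTC+11:00, so local arrival = 22:30 + 11:00 = 09:30 on Jan 9.

09:30 on January 9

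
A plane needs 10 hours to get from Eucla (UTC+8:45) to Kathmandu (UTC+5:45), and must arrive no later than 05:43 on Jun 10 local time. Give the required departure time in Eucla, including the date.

Target arrival in UTC: 05:43 − 5:45 = 23:58 on Jun 9.
Subtract 10 hours → departure 13:58 UTC on Jun 9.
Eucla is UTC+8:45: 13:58 + 8:45 = 22:43 on Jun 9.

22:43 on June 9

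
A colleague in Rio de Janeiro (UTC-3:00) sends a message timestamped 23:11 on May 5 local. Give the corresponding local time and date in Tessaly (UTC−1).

01:11 on May 6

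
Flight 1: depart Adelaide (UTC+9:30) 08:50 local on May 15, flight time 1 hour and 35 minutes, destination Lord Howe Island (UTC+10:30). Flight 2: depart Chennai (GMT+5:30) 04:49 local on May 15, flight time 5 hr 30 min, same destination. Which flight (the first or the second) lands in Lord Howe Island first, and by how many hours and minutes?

Flight 1 in UTC: 08:50 − 9:30 = 23:20 on May 14.
+1 hour and 35 minutes → arrive 00:55 UTC on May 15.
Flight 2 in UTC: 04:49 − 5:30 = 23:19 on May 14.
+5 hours 30 minutes → arrive 04:49 UTC on May 15.
Flight 1 lands earlier by 3 hours 54 minutes.

the first, by 3 hours 54 minutes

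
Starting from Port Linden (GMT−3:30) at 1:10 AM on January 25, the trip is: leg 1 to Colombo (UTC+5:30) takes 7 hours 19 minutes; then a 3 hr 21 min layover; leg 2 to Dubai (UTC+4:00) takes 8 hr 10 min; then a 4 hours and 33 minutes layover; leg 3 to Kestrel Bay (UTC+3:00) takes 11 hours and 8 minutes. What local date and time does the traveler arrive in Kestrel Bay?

Convert departure to UTC: 1:10 AM + 3:30 = 4:40 AM UTC on Jan 25.
Add 7 hours 19 minutes leg 1 → 11:59 AM UTC.
Add 3 hours and 21 minutes layover in Colombo → 3:20 PM UTC.
Add 8 hours and 10 minutes leg 2 → 11:30 PM UTC.
Add 4 hours and 33 minutes layover in Dubai → 4:03 AM UTC (Jan 26).
Add 11 hours 8 minutes leg 3 → 3:11 PM UTC.
Kestrel Bay is UTC+3:00, so local arrival = 3:11 PM + 3:00 = 6:11 PM on Jan 26.

6:11 PM on January 26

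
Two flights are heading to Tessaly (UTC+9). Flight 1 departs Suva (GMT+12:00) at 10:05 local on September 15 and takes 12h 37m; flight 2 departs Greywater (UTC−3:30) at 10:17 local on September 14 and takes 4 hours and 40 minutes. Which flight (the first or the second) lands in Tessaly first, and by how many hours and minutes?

the second, by 16 hours 15 minutes

Flight 1 in UTC: 10:05 − 12:00 = 22:05 on Sep 14.
+12 hours 37 minutes → arrive 10:42 UTC on Sep 15.
Flight 2 in UTC: 10:17 + 3:30 = 13:47 on Sep 14.
+4 hours 40 minutes → arrive 18:27 UTC on Sep 14.
Flight 2 lands earlier by 16 hours 15 minutes.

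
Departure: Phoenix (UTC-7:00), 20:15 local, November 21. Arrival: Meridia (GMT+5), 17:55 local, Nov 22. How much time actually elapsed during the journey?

Departure in UTC: 20:15 + 7:00 = 03:15 on Nov 22.
Arrival in UTC: 17:55 − 5:00 = 12:55 on Nov 22.
Elapsed = 12:55 − 03:15 = 9 hours 40 minutes.

9 hours 40 minutes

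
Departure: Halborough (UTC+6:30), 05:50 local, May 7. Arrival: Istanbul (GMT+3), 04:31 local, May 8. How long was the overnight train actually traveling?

Istanbul is 3:30 behind Halborough.
Clock-face elapsed time (ignoring zones) is 22 hours 41 minutes.
Actual elapsed = 22 hours 41 minutes + 3:30 = 26 hours 11 minutes.

26 hours 11 minutes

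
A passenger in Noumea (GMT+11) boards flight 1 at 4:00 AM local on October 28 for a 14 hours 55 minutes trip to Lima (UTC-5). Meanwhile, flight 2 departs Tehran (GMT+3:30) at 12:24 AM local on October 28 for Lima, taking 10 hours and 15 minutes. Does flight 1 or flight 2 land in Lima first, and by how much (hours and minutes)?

the second, by 46 minutes

Flight 1 in UTC: 4:00 AM − 11:00 = 5:00 PM on Oct 27.
+14 hours 55 minutes → arrive 7:55 AM UTC on Oct 28.
Flight 2 in UTC: 12:24 AM − 3:30 = 8:54 PM on Oct 27.
+10 hours 15 minutes → arrive 7:09 AM UTC on Oct 28.
Flight 2 lands earlier by 46 minutes.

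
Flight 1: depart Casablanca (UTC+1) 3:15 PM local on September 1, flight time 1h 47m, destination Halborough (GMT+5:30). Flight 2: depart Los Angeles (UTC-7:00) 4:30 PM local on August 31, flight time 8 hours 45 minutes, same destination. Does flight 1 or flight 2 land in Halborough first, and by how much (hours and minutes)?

Flight 1 in UTC: 3:15 PM − 1:00 = 2:15 PM on Sep 1.
+1 hour and 47 minutes → arrive 4:02 PM UTC on Sep 1.
Flight 2 in UTC: 4:30 PM + 7:00 = 11:30 PM on Aug 31.
+8 hours and 45 minutes → arrive 8:15 AM UTC on Sep 1.
Flight 2 lands earlier by 7 hours 47 minutes.

the second, by 7 hours 47 minutes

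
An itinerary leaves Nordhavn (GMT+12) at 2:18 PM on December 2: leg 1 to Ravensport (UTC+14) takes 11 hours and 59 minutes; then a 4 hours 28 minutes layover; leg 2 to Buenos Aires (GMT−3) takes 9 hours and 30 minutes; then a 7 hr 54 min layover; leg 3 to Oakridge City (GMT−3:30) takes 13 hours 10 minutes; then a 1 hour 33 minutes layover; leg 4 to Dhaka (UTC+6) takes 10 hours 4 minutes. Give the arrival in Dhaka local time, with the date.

6:56 PM on December 4

Convert departure to UTC: 2:18 PM − 12:00 = 2:18 AM UTC on Dec 2.
Add 11 hours and 59 minutes leg 1 → 2:17 PM UTC.
Add 4 hours and 28 minutes layover in Ravensport → 6:45 PM UTC.
Add 9 hours and 30 minutes leg 2 → 4:15 AM UTC (Dec 3).
Add 7 hours 54 minutes layover in Buenos Aires → 12:09 PM UTC.
Add 13 hours and 10 minutes leg 3 → 1:19 AM UTC (Dec 4).
Add 1 hour and 33 minutes layover in Oakridge City → 2:52 AM UTC.
Add 10 hours and 4 minutes leg 4 → 12:56 PM UTC.
Dhaka is UTC+6:00, so local arrival = 12:56 PM + 6:00 = 6:56 PM on Dec 4.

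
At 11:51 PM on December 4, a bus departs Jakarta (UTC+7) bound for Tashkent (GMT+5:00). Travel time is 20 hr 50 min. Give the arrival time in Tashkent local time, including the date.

6:41 PM on December 5

Tashkent is 2:00 behind Jakarta.
After 20 hours 50 minutes it is 8:41 PM (Dec 5) in Jakarta.
Shift by the zone difference: 8:41 PM − 2:00 = 6:41 PM on Dec 5 in Tashkent.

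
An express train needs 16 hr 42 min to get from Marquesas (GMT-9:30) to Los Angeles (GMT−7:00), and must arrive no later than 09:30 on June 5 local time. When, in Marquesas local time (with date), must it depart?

14:18 on Jun 4

Target arrival in UTC: 09:30 + 7:00 = 16:30 on Jun 5.
Subtract 16 hours and 42 minutes → departure 23:48 UTC on Jun 4.
Marquesas is UTC−9:30: 23:48 − 9:30 = 14:18 on Jun 4.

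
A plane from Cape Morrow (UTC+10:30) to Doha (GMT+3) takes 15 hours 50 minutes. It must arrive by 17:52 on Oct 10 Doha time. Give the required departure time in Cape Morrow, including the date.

09:32 on October 10

Target arrival in UTC: 17:52 − 3:00 = 14:52 on Oct 10.
Subtract 15 hours and 50 minutes → departure 23:02 UTC on Oct 9.
Cape Morrow is UTC+10:30: 23:02 + 10:30 = 09:32 on Oct 10.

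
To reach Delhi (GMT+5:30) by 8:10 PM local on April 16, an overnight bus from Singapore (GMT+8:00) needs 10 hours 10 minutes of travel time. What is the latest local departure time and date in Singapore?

12:30 PM on April 16

Target arrival in UTC: 8:10 PM − 5:30 = 2:40 PM on Apr 16.
Subtract 10 hours 10 minutes → departure 4:30 AM UTC on Apr 16.
Singapore is UTC+8:00: 4:30 AM + 8:00 = 12:30 PM on Apr 16.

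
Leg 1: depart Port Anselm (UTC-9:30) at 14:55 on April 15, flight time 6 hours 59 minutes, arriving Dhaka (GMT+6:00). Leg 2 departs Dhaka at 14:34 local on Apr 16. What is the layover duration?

Convert departure to UTC: 14:55 + 9:30 = 00:25 UTC on Apr 16.
Add 6 hours 59 minutes flight time → 07:24 UTC.
Dhaka is UTC+6:00, so local arrival = 07:24 + 6:00 = 13:24 on Apr 16.
Layover = 14:34 − 13:24 = 1 hour 10 minutes.

1 hour 10 minutes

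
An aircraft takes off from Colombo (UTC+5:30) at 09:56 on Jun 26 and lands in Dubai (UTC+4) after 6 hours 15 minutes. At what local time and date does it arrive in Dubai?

14:41 on Jun 26

Dubai is 1:30 behind Colombo.
After 6 hours 15 minutes it is 16:11 in Colombo.
Shift by the zone difference: 16:11 − 1:30 = 14:41 on Jun 26 in Dubai.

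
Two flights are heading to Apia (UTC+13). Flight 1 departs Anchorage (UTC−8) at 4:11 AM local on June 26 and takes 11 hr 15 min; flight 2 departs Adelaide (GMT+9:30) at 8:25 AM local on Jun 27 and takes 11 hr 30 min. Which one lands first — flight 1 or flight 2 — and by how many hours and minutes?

Flight 1 in UTC: 4:11 AM + 8:00 = 12:11 PM on Jun 26.
+11 hours and 15 minutes → arrive 11:26 PM UTC on Jun 26.
Flight 2 in UTC: 8:25 AM − 9:30 = 10:55 PM on Jun 26.
+11 hours 30 minutes → arrive 10:25 AM UTC on Jun 27.
Flight 1 lands earlier by 10 hours 59 minutes.

the first, by 10 hours 59 minutes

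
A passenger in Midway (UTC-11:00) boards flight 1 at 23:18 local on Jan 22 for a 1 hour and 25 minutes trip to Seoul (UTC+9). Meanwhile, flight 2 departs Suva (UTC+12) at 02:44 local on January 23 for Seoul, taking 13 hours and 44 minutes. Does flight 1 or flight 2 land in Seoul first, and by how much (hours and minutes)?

the second, by 7 hours 15 minutes

Flight 1 in UTC: 23:18 + 11:00 = 10:18 on Jan 23.
+1 hour and 25 minutes → arrive 11:43 UTC on Jan 23.
Flight 2 in UTC: 02:44 − 12:00 = 14:44 on Jan 22.
+13 hours 44 minutes → arrive 04:28 UTC on Jan 23.
Flight 2 lands earlier by 7 hours 15 minutes.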